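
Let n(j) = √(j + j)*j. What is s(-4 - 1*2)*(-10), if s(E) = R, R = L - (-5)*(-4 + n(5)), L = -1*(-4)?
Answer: 160 - 250*√10 ≈ -630.57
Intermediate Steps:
n(j) = √2*j^(3/2) (n(j) = √(2*j)*j = (√2*√j)*j = √2*j^(3/2))
L = 4
R = -16 + 25*√10 (R = 4 - (-5)*(-4 + √2*5^(3/2)) = 4 - (-5)*(-4 + √2*(5*√5)) = 4 - (-5)*(-4 + 5*√10) = 4 - (20 - 25*√10) = 4 + (-20 + 25*√10) = -16 + 25*√10 ≈ 63.057)
s(E) = -16 + 25*√10
s(-4 - 1*2)*(-10) = (-16 + 25*√10)*(-10) = 160 - 250*√10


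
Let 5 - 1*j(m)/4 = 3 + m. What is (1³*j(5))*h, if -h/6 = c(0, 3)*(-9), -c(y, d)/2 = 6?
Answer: 7776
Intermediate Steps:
c(y, d) = -12 (c(y, d) = -2*6 = -12)
j(m) = 8 - 4*m (j(m) = 20 - 4*(3 + m) = 20 + (-12 - 4*m) = 8 - 4*m)
h = -648 (h = -(-72)*(-9) = -6*108 = -648)
(1³*j(5))*h = (1³*(8 - 4*5))*(-648) = (1*(8 - 20))*(-648) = (1*(-12))*(-648) = -12*(-648) = 7776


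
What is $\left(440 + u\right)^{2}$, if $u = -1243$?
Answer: $644809$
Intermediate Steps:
$\left(440 + u\right)^{2} = \left(440 - 1243\right)^{2} = \left(-803\right)^{2} = 644809$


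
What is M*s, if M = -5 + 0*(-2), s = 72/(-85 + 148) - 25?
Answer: 835/7 ≈ 119.29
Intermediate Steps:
s = -167/7 (s = 72/63 - 25 = (1/63)*72 - 25 = 8/7 - 25 = -167/7 ≈ -23.857)
M = -5 (M = -5 + 0 = -5)
M*s = -5*(-167/7) = 835/7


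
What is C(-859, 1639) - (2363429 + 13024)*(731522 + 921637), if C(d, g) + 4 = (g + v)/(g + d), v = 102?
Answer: -3064350638722439/780 ≈ -3.9287e+12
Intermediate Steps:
C(d, g) = -4 + (102 + g)/(d + g) (C(d, g) = -4 + (g + 102)/(g + d) = -4 + (102 + g)/(d + g))
C(-859, 1639) - (2363429 + 13024)*(731522 + 921637) = (102 - 4*(-859) - 3*1639)/(-859 + 1639) - (2363429 + 13024)*(731522 + 921637) = (102 + 3436 - 4917)/780 - 2376453*1653159 = (1/780)*(-1379) - 1*3928654665027 = -1379/780 - 3928654665027 = -3064350638722439/780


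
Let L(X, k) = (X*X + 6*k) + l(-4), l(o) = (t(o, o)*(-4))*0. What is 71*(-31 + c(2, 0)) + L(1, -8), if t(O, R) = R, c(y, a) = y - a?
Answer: -2106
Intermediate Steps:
l(o) = 0 (l(o) = (o*(-4))*0 = -4*o*0 = 0)
L(X, k) = X**2 + 6*k (L(X, k) = (X*X + 6*k) + 0 = (X**2 + 6*k) + 0 = X**2 + 6*k)
71*(-31 + c(2, 0)) + L(1, -8) = 71*(-31 + (2 - 1*0)) + (1**2 + 6*(-8)) = 71*(-31 + (2 + 0)) + (1 - 48) = 71*(-31 + 2) - 47 = 71*(-29) - 47 = -2059 - 47 = -2106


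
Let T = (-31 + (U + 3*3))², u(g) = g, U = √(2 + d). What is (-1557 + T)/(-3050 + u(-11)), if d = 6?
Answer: 1065/3061 + 88*√2/3061 ≈ 0.38858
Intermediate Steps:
U = 2*√2 (U = √(2 + 6) = √8 = 2*√2 ≈ 2.8284)
T = (-22 + 2*√2)² (T = (-31 + (2*√2 + 3*3))² = (-31 + (2*√2 + 9))² = (-31 + (9 + 2*√2))² = (-22 + 2*√2)² ≈ 367.55)
(-1557 + T)/(-3050 + u(-11)) = (-1557 + (492 - 88*√2))/(-3050 - 11) = (-1065 - 88*√2)/(-3061) = (-1065 - 88*√2)*(-1/3061) = 1065/3061 + 88*√2/3061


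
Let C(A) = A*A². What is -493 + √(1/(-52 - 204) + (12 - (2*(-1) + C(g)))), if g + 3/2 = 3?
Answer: -493 + √2719/16 ≈ -489.74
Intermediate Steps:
g = 3/2 (g = -3/2 + 3 = 3/2 ≈ 1.5000)
C(A) = A³
-493 + √(1/(-52 - 204) + (12 - (2*(-1) + C(g)))) = -493 + √(1/(-52 - 204) + (12 - (2*(-1) + (3/2)³))) = -493 + √(1/(-256) + (12 - (-2 + 27/8))) = -493 + √(-1/256 + (12 - 1*11/8)) = -493 + √(-1/256 + (12 - 11/8)) = -493 + √(-1/256 + 85/8) = -493 + √(2719/256) = -493 + √2719/16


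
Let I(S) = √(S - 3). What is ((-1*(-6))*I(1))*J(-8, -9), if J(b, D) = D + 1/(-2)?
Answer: -57*I*√2 ≈ -80.61*I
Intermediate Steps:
I(S) = √(-3 + S)
J(b, D) = -½ + D (J(b, D) = D - ½ = -½ + D)
((-1*(-6))*I(1))*J(-8, -9) = ((-1*(-6))*√(-3 + 1))*(-½ - 9) = (6*√(-2))*(-19/2) = (6*(I*√2))*(-19/2) = (6*I*√2)*(-19/2) = -57*I*√2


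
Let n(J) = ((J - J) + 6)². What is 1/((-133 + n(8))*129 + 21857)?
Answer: 1/9344 ≈ 0.00010702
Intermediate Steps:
n(J) = 36 (n(J) = (0 + 6)² = 6² = 36)
1/((-133 + n(8))*129 + 21857) = 1/((-133 + 36)*129 + 21857) = 1/(-97*129 + 21857) = 1/(-12513 + 21857) = 1/9344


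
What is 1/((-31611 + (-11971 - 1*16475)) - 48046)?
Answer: -1/108103 ≈ -9.2504e-6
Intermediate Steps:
1/((-31611 + (-11971 - 1*16475)) - 48046) = 1/((-31611 + (-11971 - 16475)) - 48046) = 1/((-31611 - 28446) - 48046) = 1/(-60057 - 48046) = 1/(-108103) = -1/108103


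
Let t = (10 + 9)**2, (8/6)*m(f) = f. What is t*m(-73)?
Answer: -79059/4 ≈ -19765.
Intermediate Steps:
m(f) = 3*f/4
t = 361 (t = 19**2 = 361)
t*m(-73) = 361*((3/4)*(-73)) = 361*(-219/4) = -79059/4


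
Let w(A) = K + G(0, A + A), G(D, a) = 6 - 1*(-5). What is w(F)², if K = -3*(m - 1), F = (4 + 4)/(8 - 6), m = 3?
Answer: 25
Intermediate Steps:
G(D, a) = 11 (G(D, a) = 6 + 5 = 11)
F = 4 (F = 8/2 = 8*(½) = 4)
K = -6 (K = -3*(3 - 1) = -3*2 = -6)
w(A) = 5 (w(A) = -6 + 11 = 5)
w(F)² = 5² = 25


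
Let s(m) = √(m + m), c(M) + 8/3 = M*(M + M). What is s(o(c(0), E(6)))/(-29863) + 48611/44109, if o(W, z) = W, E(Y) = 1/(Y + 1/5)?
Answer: 48611/44109 - 4*I*√3/89589 ≈ 1.1021 - 7.7333e-5*I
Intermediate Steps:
E(Y) = 1/(⅕ + Y) (E(Y) = 1/(Y + ⅕) = 1/(⅕ + Y))
c(M) = -8/3 + 2*M² (c(M) = -8/3 + M*(M + M) = -8/3 + M*(2*M) = -8/3 + 2*M²)
s(m) = √2*√m (s(m) = √(2*m) = √2*√m)
s(o(c(0), E(6)))/(-29863) + 48611/44109 = (√2*√(-8/3 + 2*0²))/(-29863) + 48611/44109 = (√2*√(-8/3 + 2*0))*(-1/29863) + 48611*(1/44109) = (√2*√(-8/3 + 0))*(-1/29863) + 48611/44109 = (√2*√(-8/3))*(-1/29863) + 48611/44109 = (√2*(2*I*√6/3))*(-1/29863) + 48611/44109 = (4*I*√3/3)*(-1/29863) + 48611/44109 = -4*I*√3/89589 + 48611/44109 = 48611/44109 - 4*I*√3/89589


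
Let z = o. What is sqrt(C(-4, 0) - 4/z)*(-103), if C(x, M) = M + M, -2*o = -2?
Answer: -206*I ≈ -206.0*I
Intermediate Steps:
o = 1 (o = -1/2*(-2) = 1)
C(x, M) = 2*M
z = 1
sqrt(C(-4, 0) - 4/z)*(-103) = sqrt(2*0 - 4/1)*(-103) = sqrt(0 - 4*1)*(-103) = sqrt(0 - 4)*(-103) = sqrt(-4)*(-103) = (2*I)*(-103) = -206*I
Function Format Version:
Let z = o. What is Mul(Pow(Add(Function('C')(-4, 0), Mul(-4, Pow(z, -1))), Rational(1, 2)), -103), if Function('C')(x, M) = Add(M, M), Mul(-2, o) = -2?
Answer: Mul(-206, I) ≈ Mul(-206.00, I)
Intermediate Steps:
o = 1 (o = Mul(Rational(-1, 2), -2) = 1)
Function('C')(x, M) = Mul(2, M)
z = 1
Mul(Pow(Add(Function('C')(-4, 0), Mul(-4, Pow(z, -1))), Rational(1, 2)), -103) = Mul(Pow(Add(Mul(2, 0), Mul(-4, Pow(1, -1))), Rational(1, 2)), -103) = Mul(Pow(Add(0, Mul(-4, 1)), Rational(1, 2)), -103) = Mul(Pow(Add(0, -4), Rational(1, 2)), -103) = Mul(Pow(-4, Rational(1, 2)), -103) = Mul(Mul(2, I), -103) = Mul(-206, I)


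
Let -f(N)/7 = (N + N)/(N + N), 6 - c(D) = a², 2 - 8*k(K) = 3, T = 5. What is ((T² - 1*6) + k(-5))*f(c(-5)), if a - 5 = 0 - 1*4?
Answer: -1057/8 ≈ -132.13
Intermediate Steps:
a = 1 (a = 5 + (0 - 1*4) = 5 + (0 - 4) = 5 - 4 = 1)
k(K) = -⅛ (k(K) = ¼ - ⅛*3 = ¼ - 3/8 = -⅛)
c(D) = 5 (c(D) = 6 - 1*1² = 6 - 1*1 = 6 - 1 = 5)
f(N) = -7 (f(N) = -7*(N + N)/(N + N) = -7*2*N/(2*N) = -7*2*N*1/(2*N) = -7*1 = -7)
((T² - 1*6) + k(-5))*f(c(-5)) = ((5² - 1*6) - ⅛)*(-7) = ((25 - 6) - ⅛)*(-7) = (19 - ⅛)*(-7) = (151/8)*(-7) = -1057/8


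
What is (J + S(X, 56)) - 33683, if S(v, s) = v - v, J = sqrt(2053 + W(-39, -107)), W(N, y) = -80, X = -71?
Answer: -33683 + sqrt(1973) ≈ -33639.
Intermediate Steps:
J = sqrt(1973) (J = sqrt(2053 - 80) = sqrt(1973) ≈ 44.418)
S(v, s) = 0
(J + S(X, 56)) - 33683 = (sqrt(1973) + 0) - 33683 = sqrt(1973) - 33683 = -33683 + sqrt(1973)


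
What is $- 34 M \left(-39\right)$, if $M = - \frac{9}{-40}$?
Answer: $\frac{5967}{20} \approx 298.35$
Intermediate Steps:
$M = \frac{9}{40}$ ($M = \left(-9\right) \left(- \frac{1}{40}\right) = \frac{9}{40} \approx 0.225$)
$- 34 M \left(-39\right) = \left(-34\right) \frac{9}{40} \left(-39\right) = \left(- \frac{153}{20}\right) \left(-39\right) = \frac{5967}{20}$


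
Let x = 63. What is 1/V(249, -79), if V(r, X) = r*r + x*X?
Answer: 1/57024 ≈ 1.7536e-5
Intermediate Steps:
V(r, X) = r² + 63*X (V(r, X) = r*r + 63*X = r² + 63*X)
1/V(249, -79) = 1/(249² + 63*(-79)) = 1/(62001 - 4977) = 1/57024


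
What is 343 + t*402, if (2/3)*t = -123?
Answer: -73826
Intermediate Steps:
t = -369/2 (t = (3/2)*(-123) = -369/2 ≈ -184.50)
343 + t*402 = 343 - 369/2*402 = 343 - 74169 = -73826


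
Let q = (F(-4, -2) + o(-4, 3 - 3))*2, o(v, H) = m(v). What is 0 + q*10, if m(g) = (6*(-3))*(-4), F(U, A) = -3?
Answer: 1380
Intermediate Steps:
m(g) = 72 (m(g) = -18*(-4) = 72)
o(v, H) = 72
q = 138 (q = (-3 + 72)*2 = 69*2 = 138)
0 + q*10 = 0 + 138*10 = 0 + 1380 = 1380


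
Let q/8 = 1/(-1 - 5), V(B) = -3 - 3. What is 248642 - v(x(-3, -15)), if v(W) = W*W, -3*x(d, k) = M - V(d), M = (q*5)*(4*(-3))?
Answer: 2230382/9 ≈ 2.4782e+5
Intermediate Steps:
V(B) = -6
q = -4/3 (q = 8/(-1 - 5) = 8/(-6) = 8*(-⅙) = -4/3 ≈ -1.3333)
M = 80 (M = (-4/3*5)*(4*(-3)) = -20/3*(-12) = 80)
x(d, k) = -86/3 (x(d, k) = -(80 - 1*(-6))/3 = -(80 + 6)/3 = -⅓*86 = -86/3)
v(W) = W²
248642 - v(x(-3, -15)) = 248642 - (-86/3)² = 248642 - 1*7396/9 = 248642 - 7396/9 = 2230382/9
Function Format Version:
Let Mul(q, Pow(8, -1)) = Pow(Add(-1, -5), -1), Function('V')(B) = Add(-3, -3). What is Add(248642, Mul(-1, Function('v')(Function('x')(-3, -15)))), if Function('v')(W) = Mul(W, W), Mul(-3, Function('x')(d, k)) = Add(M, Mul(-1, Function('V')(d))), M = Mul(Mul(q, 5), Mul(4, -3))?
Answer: Rational(2230382, 9) ≈ 2.4782e+5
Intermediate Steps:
Function('V')(B) = -6
q = Rational(-4, 3) (q = Mul(8, Pow(Add(-1, -5), -1)) = Mul(8, Pow(-6, -1)) = Mul(8, Rational(-1, 6)) = Rational(-4, 3) ≈ -1.3333)
M = 80 (M = Mul(Mul(Rational(-4, 3), 5), Mul(4, -3)) = Mul(Rational(-20, 3), -12) = 80)
Function('x')(d, k) = Rational(-86, 3) (Function('x')(d, k) = Mul(Rational(-1, 3), Add(80, Mul(-1, -6))) = Mul(Rational(-1, 3), Add(80, 6)) = Mul(Rational(-1, 3), 86) = Rational(-86, 3))
Function('v')(W) = Pow(W, 2)
Add(248642, Mul(-1, Function('v')(Function('x')(-3, -15)))) = Add(248642, Mul(-1, Pow(Rational(-86, 3), 2))) = Add(248642, Mul(-1, Rational(7396, 9))) = Add(248642, Rational(-7396, 9)) = Rational(2230382, 9)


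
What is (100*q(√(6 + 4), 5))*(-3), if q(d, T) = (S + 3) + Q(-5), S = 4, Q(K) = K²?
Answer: -9600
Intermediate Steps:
q(d, T) = 32 (q(d, T) = (4 + 3) + (-5)² = 7 + 25 = 32)
(100*q(√(6 + 4), 5))*(-3) = (100*32)*(-3) = 3200*(-3) = -9600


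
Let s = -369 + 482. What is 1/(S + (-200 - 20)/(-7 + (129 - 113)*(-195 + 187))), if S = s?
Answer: 27/3095 ≈ 0.0087238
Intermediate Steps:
s = 113
S = 113
1/(S + (-200 - 20)/(-7 + (129 - 113)*(-195 + 187))) = 1/(113 + (-200 - 20)/(-7 + (129 - 113)*(-195 + 187))) = 1/(113 - 220/(-7 + 16*(-8))) = 1/(113 - 220/(-7 - 128)) = 1/(113 - 220/(-135)) = 1/(113 - 220*(-1/135)) = 1/(113 + 44/27) = 1/(3095/27) = 27/3095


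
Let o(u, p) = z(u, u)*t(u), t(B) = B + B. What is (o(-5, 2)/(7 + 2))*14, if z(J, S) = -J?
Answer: -700/9 ≈ -77.778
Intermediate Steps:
t(B) = 2*B
o(u, p) = -2*u² (o(u, p) = (-u)*(2*u) = -2*u²)
(o(-5, 2)/(7 + 2))*14 = ((-2*(-5)²)/(7 + 2))*14 = ((-2*25)/9)*14 = ((⅑)*(-50))*14 = -50/9*14 = -700/9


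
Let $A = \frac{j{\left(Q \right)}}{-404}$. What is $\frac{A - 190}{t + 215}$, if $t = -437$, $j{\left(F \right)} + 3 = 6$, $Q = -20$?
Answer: $\frac{76763}{89688} \approx 0.85589$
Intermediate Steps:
$j{\left(F \right)} = 3$ ($j{\left(F \right)} = -3 + 6 = 3$)
$A = - \frac{3}{404}$ ($A = \frac{3}{-404} = 3 \left(- \frac{1}{404}\right) = - \frac{3}{404} \approx -0.0074257$)
$\frac{A - 190}{t + 215} = \frac{- \frac{3}{404} - 190}{-437 + 215} = - \frac{76763}{404 \left(-222\right)} = \left(- \frac{76763}{404}\right) \left(- \frac{1}{222}\right) = \frac{76763}{89688}$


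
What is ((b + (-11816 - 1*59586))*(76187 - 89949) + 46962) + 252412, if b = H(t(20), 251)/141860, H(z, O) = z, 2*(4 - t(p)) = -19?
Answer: 139438974212493/141860 ≈ 9.8293e+8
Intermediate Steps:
t(p) = 27/2 (t(p) = 4 - ½*(-19) = 4 + 19/2 = 27/2)
b = 27/283720 (b = (27/2)/141860 = (27/2)*(1/141860) = 27/283720 ≈ 9.5164e-5)
((b + (-11816 - 1*59586))*(76187 - 89949) + 46962) + 252412 = ((27/283720 + (-11816 - 1*59586))*(76187 - 89949) + 46962) + 252412 = ((27/283720 + (-11816 - 59586))*(-13762) + 46962) + 252412 = ((27/283720 - 71402)*(-13762) + 46962) + 252412 = (-20258175413/283720*(-13762) + 46962) + 252412 = (139396505016853/141860 + 46962) + 252412 = 139403167046173/141860 + 252412 = 139438974212493/141860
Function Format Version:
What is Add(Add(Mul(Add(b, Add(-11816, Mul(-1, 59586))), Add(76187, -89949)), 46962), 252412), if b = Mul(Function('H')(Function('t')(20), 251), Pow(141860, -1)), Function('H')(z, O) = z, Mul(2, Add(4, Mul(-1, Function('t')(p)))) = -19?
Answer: Rational(139438974212493, 141860) ≈ 9.8293e+8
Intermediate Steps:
Function('t')(p) = Rational(27, 2) (Function('t')(p) = Add(4, Mul(Rational(-1, 2), -19)) = Add(4, Rational(19, 2)) = Rational(27, 2))
b = Rational(27, 283720) (b = Mul(Rational(27, 2), Pow(141860, -1)) = Mul(Rational(27, 2), Rational(1, 141860)) = Rational(27, 283720) ≈ 9.5164e-5)
Add(Add(Mul(Add(b, Add(-11816, Mul(-1, 59586))), Add(76187, -89949)), 46962), 252412) = Add(Add(Mul(Add(Rational(27, 283720), Add(-11816, Mul(-1, 59586))), Add(76187, -89949)), 46962), 252412) = Add(Add(Mul(Add(Rational(27, 283720), Add(-11816, -59586)), -13762), 46962), 252412) = Add(Add(Mul(Add(Rational(27, 283720), -71402), -13762), 46962), 252412) = Add(Add(Mul(Rational(-20258175413, 283720), -13762), 46962), 252412) = Add(Add(Rational(139396505016853, 141860), 46962), 252412) = Add(Rational(139403167046173, 141860), 252412) = Rational(139438974212493, 141860)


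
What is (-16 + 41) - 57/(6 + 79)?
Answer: 2068/85 ≈ 24.329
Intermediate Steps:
(-16 + 41) - 57/(6 + 79) = 25 - 57/85 = 2068/85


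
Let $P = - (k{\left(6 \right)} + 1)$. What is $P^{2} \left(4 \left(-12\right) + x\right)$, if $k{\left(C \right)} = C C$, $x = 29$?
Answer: $-26011$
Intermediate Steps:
$k{\left(C \right)} = C^{2}$
$P = -37$ ($P = - (6^{2} + 1) = - (36 + 1) = \left(-1\right) 37 = -37$)
$P^{2} \left(4 \left(-12\right) + x\right) = \left(-37\right)^{2} \left(4 \left(-12\right) + 29\right) = 1369 \left(-48 + 29\right) = 1369 \left(-19\right) = -26011$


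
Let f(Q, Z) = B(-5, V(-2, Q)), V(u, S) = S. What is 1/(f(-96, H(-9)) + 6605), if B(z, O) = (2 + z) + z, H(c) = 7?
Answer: 1/6597 ≈ 0.00015158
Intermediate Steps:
B(z, O) = 2 + 2*z
f(Q, Z) = -8 (f(Q, Z) = 2 + 2*(-5) = 2 - 10 = -8)
1/(f(-96, H(-9)) + 6605) = 1/(-8 + 6605) = 1/6597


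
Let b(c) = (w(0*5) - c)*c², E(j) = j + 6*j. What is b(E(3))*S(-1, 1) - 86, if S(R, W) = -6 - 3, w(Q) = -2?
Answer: 91201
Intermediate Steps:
S(R, W) = -9
E(j) = 7*j
b(c) = c²*(-2 - c) (b(c) = (-2 - c)*c² = c²*(-2 - c))
b(E(3))*S(-1, 1) - 86 = ((7*3)²*(-2 - 7*3))*(-9) - 86 = (21²*(-2 - 1*21))*(-9) - 86 = (441*(-2 - 21))*(-9) - 86 = (441*(-23))*(-9) - 86 = -10143*(-9) - 86 = 91287 - 86 = 91201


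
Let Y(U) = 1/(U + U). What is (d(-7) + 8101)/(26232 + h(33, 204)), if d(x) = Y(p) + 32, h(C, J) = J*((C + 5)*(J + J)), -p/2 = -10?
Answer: 325321/127561920 ≈ 0.0025503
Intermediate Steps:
p = 20 (p = -2*(-10) = 20)
Y(U) = 1/(2*U)
h(C, J) = 2*J²*(5 + C) (h(C, J) = J*((5 + C)*(2*J)) = J*(2*J*(5 + C)) = 2*J²*(5 + C))
d(x) = 1281/40 (d(x) = (½)/20 + 32 = (½)*(1/20) + 32 = 1/40 + 32 = 1281/40)
(d(-7) + 8101)/(26232 + h(33, 204)) = (1281/40 + 8101)/(26232 + 2*204²*(5 + 33)) = 325321/(40*(26232 + 2*41616*38)) = 325321/(40*(26232 + 3162816)) = (325321/40)/3189048 = (325321/40)*(1/3189048) = 325321/127561920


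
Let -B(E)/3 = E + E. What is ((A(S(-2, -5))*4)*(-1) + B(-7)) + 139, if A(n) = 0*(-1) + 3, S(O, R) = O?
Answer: 169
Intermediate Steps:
A(n) = 3 (A(n) = 0 + 3 = 3)
B(E) = -6*E (B(E) = -3*(E + E) = -6*E)
((A(S(-2, -5))*4)*(-1) + B(-7)) + 139 = ((3*4)*(-1) - 6*(-7)) + 139 = (12*(-1) + 42) + 139 = (-12 + 42) + 139 = 30 + 139 = 169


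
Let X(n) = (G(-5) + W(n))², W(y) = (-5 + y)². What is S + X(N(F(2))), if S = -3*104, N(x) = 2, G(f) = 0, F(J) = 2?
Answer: -231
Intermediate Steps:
X(n) = (-5 + n)⁴ (X(n) = (0 + (-5 + n)²)² = ((-5 + n)²)² = (-5 + n)⁴)
S = -312
S + X(N(F(2))) = -312 + (-5 + 2)⁴ = -312 + (-3)⁴ = -312 + 81 = -231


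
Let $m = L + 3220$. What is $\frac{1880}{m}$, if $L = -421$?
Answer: $\frac{1880}{2799} \approx 0.67167$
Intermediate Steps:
$m = 2799$ ($m = -421 + 3220 = 2799$)
$\frac{1880}{m} = \frac{1880}{2799}$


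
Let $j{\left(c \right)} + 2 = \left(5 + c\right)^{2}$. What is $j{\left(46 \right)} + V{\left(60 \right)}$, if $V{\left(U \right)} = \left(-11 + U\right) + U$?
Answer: $2708$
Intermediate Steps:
$j{\left(c \right)} = -2 + \left(5 + c\right)^{2}$
$V{\left(U \right)} = -11 + 2 U$
$j{\left(46 \right)} + V{\left(60 \right)} = \left(-2 + \left(5 + 46\right)^{2}\right) + \left(-11 + 2 \cdot 60\right) = \left(-2 + 51^{2}\right) + \left(-11 + 120\right) = \left(-2 + 2601\right) + 109 = 2599 + 109 = 2708$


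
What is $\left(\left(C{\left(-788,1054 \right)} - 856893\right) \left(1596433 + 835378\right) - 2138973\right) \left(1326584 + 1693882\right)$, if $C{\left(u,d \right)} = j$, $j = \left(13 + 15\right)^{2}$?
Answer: $-6288300379762265352$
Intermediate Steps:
$j = 784$ ($j = 28^{2} = 784$)
$C{\left(u,d \right)} = 784$
$\left(\left(C{\left(-788,1054 \right)} - 856893\right) \left(1596433 + 835378\right) - 2138973\right) \left(1326584 + 1693882\right) = \left(\left(784 - 856893\right) \left(1596433 + 835378\right) - 2138973\right) \left(1326584 + 1693882\right) = \left(\left(-856109\right) 2431811 - 2138973\right) 3020466 = \left(-2081895283399 - 2138973\right) 3020466 = \left(-2081897422372\right) 3020466 = -6288300379762265352$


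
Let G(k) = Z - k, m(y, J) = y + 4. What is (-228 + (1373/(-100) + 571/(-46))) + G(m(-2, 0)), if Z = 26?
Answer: -529329/2300 ≈ -230.14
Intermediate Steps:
m(y, J) = 4 + y
G(k) = 26 - k
(-228 + (1373/(-100) + 571/(-46))) + G(m(-2, 0)) = (-228 + (1373/(-100) + 571/(-46))) + (26 - (4 - 2)) = (-228 + (1373*(-1/100) + 571*(-1/46))) + (26 - 1*2) = (-228 + (-1373/100 - 571/46)) + (26 - 2) = (-228 - 60129/2300) + 24 = -584529/2300 + 24 = -529329/2300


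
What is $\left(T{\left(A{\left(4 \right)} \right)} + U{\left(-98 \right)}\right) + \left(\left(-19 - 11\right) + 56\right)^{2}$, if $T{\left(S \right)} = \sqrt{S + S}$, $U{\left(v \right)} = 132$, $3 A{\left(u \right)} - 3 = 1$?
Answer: $808 + \frac{2 \sqrt{6}}{3} \approx 809.63$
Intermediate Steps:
$A{\left(u \right)} = \frac{4}{3}$ ($A{\left(u \right)} = 1 + \frac{1}{3} \cdot 1 = 1 + \frac{1}{3} = \frac{4}{3}$)
$T{\left(S \right)} = \sqrt{2} \sqrt{S}$ ($T{\left(S \right)} = \sqrt{2 S} = \sqrt{2} \sqrt{S}$)
$\left(T{\left(A{\left(4 \right)} \right)} + U{\left(-98 \right)}\right) + \left(\left(-19 - 11\right) + 56\right)^{2} = \left(\sqrt{2} \sqrt{\frac{4}{3}} + 132\right) + \left(\left(-19 - 11\right) + 56\right)^{2} = \left(\sqrt{2} \frac{2 \sqrt{3}}{3} + 132\right) + \left(\left(-19 - 11\right) + 56\right)^{2} = \left(\frac{2 \sqrt{6}}{3} + 132\right) + \left(-30 + 56\right)^{2} = \left(132 + \frac{2 \sqrt{6}}{3}\right) + 26^{2} = \left(132 + \frac{2 \sqrt{6}}{3}\right) + 676 = 808 + \frac{2 \sqrt{6}}{3}$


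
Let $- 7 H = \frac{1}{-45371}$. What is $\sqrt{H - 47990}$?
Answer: $\frac{3 i \sqrt{537849814752257}}{317597} \approx 219.07 i$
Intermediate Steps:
$H = \frac{1}{317597}$ ($H = - \frac{1}{7 \left(-45371\right)} = \left(- \frac{1}{7}\right) \left(- \frac{1}{45371}\right) = \frac{1}{317597} \approx 3.1486 \cdot 10^{-6}$)
$\sqrt{H - 47990} = \sqrt{\frac{1}{317597} - 47990} = \sqrt{- \frac{15241480029}{317597}} = \frac{3 i \sqrt{537849814752257}}{317597}$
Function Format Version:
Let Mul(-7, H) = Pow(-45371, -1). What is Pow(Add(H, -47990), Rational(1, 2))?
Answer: Mul(Rational(3, 317597), I, Pow(537849814752257, Rational(1, 2))) ≈ Mul(219.07, I)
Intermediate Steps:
H = Rational(1, 317597) (H = Mul(Rational(-1, 7), Pow(-45371, -1)) = Mul(Rational(-1, 7), Rational(-1, 45371)) = Rational(1, 317597) ≈ 3.1486e-6)
Pow(Add(H, -47990), Rational(1, 2)) = Pow(Add(Rational(1, 317597), -47990), Rational(1, 2)) = Pow(Rational(-15241480029, 317597), Rational(1, 2)) = Mul(Rational(3, 317597), I, Pow(537849814752257, Rational(1, 2)))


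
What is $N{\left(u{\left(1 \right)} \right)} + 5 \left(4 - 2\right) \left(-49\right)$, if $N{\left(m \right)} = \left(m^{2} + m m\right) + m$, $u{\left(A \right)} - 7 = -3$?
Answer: $-454$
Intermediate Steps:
$u{\left(A \right)} = 4$ ($u{\left(A \right)} = 7 - 3 = 4$)
$N{\left(m \right)} = m + 2 m^{2}$ ($N{\left(m \right)} = \left(m^{2} + m^{2}\right) + m = 2 m^{2} + m = m + 2 m^{2}$)
$N{\left(u{\left(1 \right)} \right)} + 5 \left(4 - 2\right) \left(-49\right) = 4 \left(1 + 2 \cdot 4\right) + 5 \left(4 - 2\right) \left(-49\right) = 4 \left(1 + 8\right) + 5 \cdot 2 \left(-49\right) = 4 \cdot 9 + 10 \left(-49\right) = 36 - 490 = -454$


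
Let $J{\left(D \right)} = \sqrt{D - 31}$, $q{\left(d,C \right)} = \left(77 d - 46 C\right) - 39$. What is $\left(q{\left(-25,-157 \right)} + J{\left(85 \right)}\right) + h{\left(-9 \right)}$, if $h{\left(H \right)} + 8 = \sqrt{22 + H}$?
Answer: $5250 + \sqrt{13} + 3 \sqrt{6} \approx 5261.0$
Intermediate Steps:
$h{\left(H \right)} = -8 + \sqrt{22 + H}$
$q{\left(d,C \right)} = -39 - 46 C + 77 d$ ($q{\left(d,C \right)} = \left(- 46 C + 77 d\right) - 39 = -39 - 46 C + 77 d$)
$J{\left(D \right)} = \sqrt{-31 + D}$
$\left(q{\left(-25,-157 \right)} + J{\left(85 \right)}\right) + h{\left(-9 \right)} = \left(\left(-39 - -7222 + 77 \left(-25\right)\right) + \sqrt{-31 + 85}\right) - \left(8 - \sqrt{22 - 9}\right) = \left(\left(-39 + 7222 - 1925\right) + \sqrt{54}\right) - \left(8 - \sqrt{13}\right) = \left(5258 + 3 \sqrt{6}\right) - \left(8 - \sqrt{13}\right) = 5250 + \sqrt{13} + 3 \sqrt{6}$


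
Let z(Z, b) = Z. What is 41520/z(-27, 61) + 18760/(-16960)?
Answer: -5872381/3816 ≈ -1538.9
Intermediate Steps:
41520/z(-27, 61) + 18760/(-16960) = 41520/(-27) + 18760/(-16960) = 41520*(-1/27) + 18760*(-1/16960) = -13840/9 - 469/424 = -5872381/3816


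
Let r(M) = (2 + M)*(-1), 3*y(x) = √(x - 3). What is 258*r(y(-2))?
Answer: -516 - 86*I*√5 ≈ -516.0 - 192.3*I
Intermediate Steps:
y(x) = √(-3 + x)/3 (y(x) = √(x - 3)/3 = √(-3 + x)/3)
r(M) = -2 - M
258*r(y(-2)) = 258*(-2 - √(-3 - 2)/3) = 258*(-2 - √(-5)/3) = 258*(-2 - I*√5/3) = -516 - 86*I*√5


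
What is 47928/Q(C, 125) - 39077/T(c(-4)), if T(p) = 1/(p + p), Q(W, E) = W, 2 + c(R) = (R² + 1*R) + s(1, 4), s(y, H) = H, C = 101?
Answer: -110461828/101 ≈ -1.0937e+6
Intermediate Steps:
c(R) = 2 + R + R² (c(R) = -2 + ((R² + 1*R) + 4) = -2 + ((R² + R) + 4) = -2 + ((R + R²) + 4) = -2 + (4 + R + R²) = 2 + R + R²)
T(p) = 1/(2*p)
47928/Q(C, 125) - 39077/T(c(-4)) = 47928/101 - 39077/(1/(2*(2 - 4 + (-4)²))) = 47928*(1/101) - 39077/(1/(2*(2 - 4 + 16))) = 47928/101 - 39077/((½)/14) = 47928/101 - 39077/((½)*(1/14)) = 47928/101 - 39077/1/28 = 47928/101 - 39077*28 = 47928/101 - 1094156 = -110461828/101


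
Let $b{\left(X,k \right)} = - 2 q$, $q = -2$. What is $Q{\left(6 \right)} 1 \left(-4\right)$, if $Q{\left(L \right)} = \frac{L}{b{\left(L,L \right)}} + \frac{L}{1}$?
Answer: $-30$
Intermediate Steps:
$b{\left(X,k \right)} = 4$ ($b{\left(X,k \right)} = \left(-2\right) \left(-2\right) = 4$)
$Q{\left(L \right)} = \frac{5 L}{4}$ ($Q{\left(L \right)} = \frac{L}{4} + \frac{L}{1} = L \frac{1}{4} + L 1 = \frac{L}{4} + L = \frac{5 L}{4}$)
$Q{\left(6 \right)} 1 \left(-4\right) = \frac{5}{4} \cdot 6 \cdot 1 \left(-4\right) = \frac{15}{2} \left(-4\right) = -30$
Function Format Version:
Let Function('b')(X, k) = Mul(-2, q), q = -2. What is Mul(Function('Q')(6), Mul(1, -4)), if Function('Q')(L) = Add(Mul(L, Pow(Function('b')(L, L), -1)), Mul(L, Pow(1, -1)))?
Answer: -30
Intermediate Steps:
Function('b')(X, k) = 4 (Function('b')(X, k) = Mul(-2, -2) = 4)
Function('Q')(L) = Mul(Rational(5, 4), L) (Function('Q')(L) = Add(Mul(L, Pow(4, -1)), Mul(L, Pow(1, -1))) = Add(Mul(L, Rational(1, 4)), Mul(L, 1)) = Add(Mul(Rational(1, 4), L), L) = Mul(Rational(5, 4), L))
Mul(Function('Q')(6), Mul(1, -4)) = Mul(Mul(Rational(5, 4), 6), Mul(1, -4)) = Mul(Rational(15, 2), -4) = -30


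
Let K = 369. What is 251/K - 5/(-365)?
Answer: 18692/26937 ≈ 0.69392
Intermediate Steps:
251/K - 5/(-365) = 251/369 - 5/(-365) = 251*(1/369) - 5*(-1/365) = 251/369 + 1/73 = 18692/26937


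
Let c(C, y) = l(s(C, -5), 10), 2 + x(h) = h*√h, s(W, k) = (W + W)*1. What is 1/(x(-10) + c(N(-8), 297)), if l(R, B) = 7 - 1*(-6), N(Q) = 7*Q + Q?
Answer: 11/1121 + 10*I*√10/1121 ≈ 0.0098127 + 0.028209*I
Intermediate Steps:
N(Q) = 8*Q
s(W, k) = 2*W (s(W, k) = (2*W)*1 = 2*W)
l(R, B) = 13 (l(R, B) = 7 + 6 = 13)
x(h) = -2 + h^(3/2) (x(h) = -2 + h*√h = -2 + h^(3/2))
c(C, y) = 13
1/(x(-10) + c(N(-8), 297)) = 1/((-2 + (-10)^(3/2)) + 13) = 1/((-2 - 10*I*√10) + 13) = 1/(11 - 10*I*√10)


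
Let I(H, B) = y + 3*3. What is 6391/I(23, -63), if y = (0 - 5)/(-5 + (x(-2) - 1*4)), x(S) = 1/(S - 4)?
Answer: 10043/15 ≈ 669.53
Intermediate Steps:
x(S) = 1/(-4 + S)
y = 6/11 (y = (0 - 5)/(-5 + (1/(-4 - 2) - 1*4)) = -5/(-5 + (1/(-6) - 4)) = -5/(-5 + (-⅙ - 4)) = -5/(-5 - 25/6) = -5/(-55/6) = -5*(-6/55) = 6/11 ≈ 0.54545)
I(H, B) = 105/11 (I(H, B) = 6/11 + 3*3 = 6/11 + 9 = 105/11)
6391/I(23, -63) = 6391/(105/11) = 6391*(11/105) = 10043/15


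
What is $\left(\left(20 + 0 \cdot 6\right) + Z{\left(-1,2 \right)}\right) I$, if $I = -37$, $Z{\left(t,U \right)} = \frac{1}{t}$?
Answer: $-703$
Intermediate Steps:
$\left(\left(20 + 0 \cdot 6\right) + Z{\left(-1,2 \right)}\right) I = \left(\left(20 + 0 \cdot 6\right) + \frac{1}{-1}\right) \left(-37\right) = \left(\left(20 + 0\right) - 1\right) \left(-37\right) = \left(20 - 1\right) \left(-37\right) = 19 \left(-37\right) = -703$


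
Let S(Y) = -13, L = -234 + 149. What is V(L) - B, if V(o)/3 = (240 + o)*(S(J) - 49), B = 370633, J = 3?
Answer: -399463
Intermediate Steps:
L = -85
V(o) = -44640 - 186*o (V(o) = 3*((240 + o)*(-13 - 49)) = 3*((240 + o)*(-62)) = 3*(-14880 - 62*o) = -44640 - 186*o)
V(L) - B = (-44640 - 186*(-85)) - 1*370633 = (-44640 + 15810) - 370633 = -28830 - 370633 = -399463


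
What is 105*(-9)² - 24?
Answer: 8481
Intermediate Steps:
105*(-9)² - 24 = 105*81 - 24 = 8505 - 24 = 8481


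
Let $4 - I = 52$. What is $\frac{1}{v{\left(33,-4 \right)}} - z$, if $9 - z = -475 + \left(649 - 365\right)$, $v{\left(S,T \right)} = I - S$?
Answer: $- \frac{16201}{81} \approx -200.01$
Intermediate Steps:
$I = -48$ ($I = 4 - 52 = -48$)
$v{\left(S,T \right)} = -48 - S$
$z = 200$ ($z = 9 - \left(-475 + \left(649 - 365\right)\right) = 9 - \left(-475 + 284\right) = 9 - -191 = 9 + 191 = 200$)
$\frac{1}{v{\left(33,-4 \right)}} - z = \frac{1}{-48 - 33} - 200 = \frac{1}{-81} - 200 = - \frac{1}{81} - 200 = - \frac{16201}{81}$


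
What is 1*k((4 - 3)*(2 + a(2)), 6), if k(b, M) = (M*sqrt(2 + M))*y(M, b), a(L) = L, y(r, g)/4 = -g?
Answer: -192*sqrt(2) ≈ -271.53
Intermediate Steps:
y(r, g) = -4*g (y(r, g) = 4*(-g) = -4*g)
k(b, M) = -4*M*b*sqrt(2 + M) (k(b, M) = (M*sqrt(2 + M))*(-4*b) = -4*M*b*sqrt(2 + M))
1*k((4 - 3)*(2 + a(2)), 6) = 1*(-4*6*(4 - 3)*(2 + 2)*sqrt(2 + 6)) = 1*(-4*6*1*4*sqrt(8)) = 1*(-4*6*4*2*sqrt(2)) = 1*(-192*sqrt(2)) = -192*sqrt(2)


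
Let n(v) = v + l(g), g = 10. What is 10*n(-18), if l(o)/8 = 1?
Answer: -100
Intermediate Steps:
l(o) = 8 (l(o) = 8*1 = 8)
n(v) = 8 + v (n(v) = v + 8 = 8 + v)
10*n(-18) = 10*(8 - 18) = 10*(-10) = -100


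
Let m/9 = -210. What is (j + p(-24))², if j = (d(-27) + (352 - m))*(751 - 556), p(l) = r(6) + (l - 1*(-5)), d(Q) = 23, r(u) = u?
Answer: 195065322244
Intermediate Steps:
m = -1890 (m = 9*(-210) = -1890)
p(l) = 11 + l (p(l) = 6 + (l - 1*(-5)) = 6 + (l + 5) = 6 + (5 + l) = 11 + l)
j = 441675 (j = (23 + (352 - 1*(-1890)))*(751 - 556) = (23 + (352 + 1890))*195 = (23 + 2242)*195 = 2265*195 = 441675)
(j + p(-24))² = (441675 + (11 - 24))² = (441675 - 13)² = 441662² = 195065322244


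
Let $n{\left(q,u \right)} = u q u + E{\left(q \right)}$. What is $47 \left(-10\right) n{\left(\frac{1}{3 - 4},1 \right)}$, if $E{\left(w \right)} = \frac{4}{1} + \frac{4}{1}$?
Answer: $-3290$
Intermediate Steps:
$E{\left(w \right)} = 8$ ($E{\left(w \right)} = 4 \cdot 1 + 4 \cdot 1 = 4 + 4 = 8$)
$n{\left(q,u \right)} = 8 + q u^{2}$ ($n{\left(q,u \right)} = u q u + 8 = q u u + 8 = q u^{2} + 8 = 8 + q u^{2}$)
$47 \left(-10\right) n{\left(\frac{1}{3 - 4},1 \right)} = 47 \left(-10\right) \left(8 + \frac{1^{2}}{3 - 4}\right) = - 470 \left(8 + \frac{1}{-1} \cdot 1\right) = - 470 \left(8 - 1\right) = \left(-470\right) 7 = -3290$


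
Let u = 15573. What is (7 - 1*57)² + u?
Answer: 18073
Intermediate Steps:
(7 - 1*57)² + u = (7 - 1*57)² + 15573 = (7 - 57)² + 15573 = (-50)² + 15573 = 2500 + 15573 = 18073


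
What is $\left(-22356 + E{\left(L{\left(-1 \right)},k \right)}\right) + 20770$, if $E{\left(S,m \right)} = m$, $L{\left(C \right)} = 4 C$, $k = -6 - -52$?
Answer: $-1540$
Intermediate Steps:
$k = 46$ ($k = -6 + 52 = 46$)
$\left(-22356 + E{\left(L{\left(-1 \right)},k \right)}\right) + 20770 = \left(-22356 + 46\right) + 20770 = -22310 + 20770 = -1540$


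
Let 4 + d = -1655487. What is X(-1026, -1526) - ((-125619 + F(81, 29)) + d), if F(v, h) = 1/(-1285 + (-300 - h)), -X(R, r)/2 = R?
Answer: 2878023469/1614 ≈ 1.7832e+6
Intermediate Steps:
d = -1655491 (d = -4 - 1655487 = -1655491)
X(R, r) = -2*R
F(v, h) = 1/(-1585 - h)
X(-1026, -1526) - ((-125619 + F(81, 29)) + d) = -2*(-1026) - ((-125619 - 1/(1585 + 29)) - 1655491) = 2052 - ((-125619 - 1/1614) - 1655491) = 2052 - (-202749067/1614 - 1655491) = 2052 - 1*(-2874711541/1614) = 2052 + 2874711541/1614 = 2878023469/1614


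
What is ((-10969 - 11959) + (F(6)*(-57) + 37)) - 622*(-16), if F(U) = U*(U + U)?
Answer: -17043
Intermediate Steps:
F(U) = 2*U² (F(U) = U*(2*U) = 2*U²)
((-10969 - 11959) + (F(6)*(-57) + 37)) - 622*(-16) = ((-10969 - 11959) + ((2*6²)*(-57) + 37)) - 622*(-16) = (-22928 + ((2*36)*(-57) + 37)) + 9952 = (-22928 + (72*(-57) + 37)) + 9952 = (-22928 + (-4104 + 37)) + 9952 = (-22928 - 4067) + 9952 = -26995 + 9952 = -17043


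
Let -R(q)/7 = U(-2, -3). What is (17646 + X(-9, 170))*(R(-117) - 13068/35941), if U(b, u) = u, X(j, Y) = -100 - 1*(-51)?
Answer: 13051571721/35941 ≈ 3.6314e+5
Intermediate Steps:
X(j, Y) = -49 (X(j, Y) = -100 + 51 = -49)
R(q) = 21 (R(q) = -7*(-3) = 21)
(17646 + X(-9, 170))*(R(-117) - 13068/35941) = (17646 - 49)*(21 - 13068/35941) = 17597*(21 - 13068*1/35941) = 17597*(21 - 13068/35941) = 17597*(741693/35941) = 13051571721/35941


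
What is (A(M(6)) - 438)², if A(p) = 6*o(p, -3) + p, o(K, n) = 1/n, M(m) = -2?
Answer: 195364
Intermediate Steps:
A(p) = -2 + p (A(p) = 6/(-3) + p = 6*(-⅓) + p = -2 + p)
(A(M(6)) - 438)² = ((-2 - 2) - 438)² = (-4 - 438)² = (-442)² = 195364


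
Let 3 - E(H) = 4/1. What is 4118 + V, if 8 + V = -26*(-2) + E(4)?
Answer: 4161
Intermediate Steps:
E(H) = -1 (E(H) = 3 - 4/1 = 3 - 4 = -1)
V = 43 (V = -8 + (-26*(-2) - 1) = -8 + (52 - 1) = -8 + 51 = 43)
4118 + V = 4118 + 43 = 4161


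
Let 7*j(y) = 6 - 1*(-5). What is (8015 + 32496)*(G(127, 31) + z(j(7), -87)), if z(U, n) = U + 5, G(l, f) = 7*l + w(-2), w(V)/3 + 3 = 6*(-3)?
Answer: 236098108/7 ≈ 3.3728e+7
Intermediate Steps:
w(V) = -63 (w(V) = -9 + 3*(6*(-3)) = -9 + 3*(-18) = -9 - 54 = -63)
G(l, f) = -63 + 7*l (G(l, f) = 7*l - 63 = -63 + 7*l)
j(y) = 11/7 (j(y) = (6 - 1*(-5))/7 = (6 + 5)/7 = (1/7)*11 = 11/7)
z(U, n) = 5 + U
(8015 + 32496)*(G(127, 31) + z(j(7), -87)) = (8015 + 32496)*((-63 + 7*127) + (5 + 11/7)) = 40511*((-63 + 889) + 46/7) = 40511*(826 + 46/7) = 40511*(5828/7) = 236098108/7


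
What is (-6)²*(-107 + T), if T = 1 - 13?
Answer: -4284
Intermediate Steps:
T = -12
(-6)²*(-107 + T) = (-6)²*(-107 - 12) = 36*(-119) = -4284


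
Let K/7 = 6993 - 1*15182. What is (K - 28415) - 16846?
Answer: -102584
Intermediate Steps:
K = -57323 (K = 7*(6993 - 1*15182) = 7*(6993 - 15182) = 7*(-8189) = -57323)
(K - 28415) - 16846 = (-57323 - 28415) - 16846 = -85738 - 16846 = -102584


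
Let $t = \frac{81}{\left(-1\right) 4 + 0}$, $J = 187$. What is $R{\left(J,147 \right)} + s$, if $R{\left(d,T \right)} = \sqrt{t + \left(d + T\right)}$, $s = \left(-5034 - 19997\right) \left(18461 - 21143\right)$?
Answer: $67133142 + \frac{\sqrt{1255}}{2} \approx 6.7133 \cdot 10^{7}$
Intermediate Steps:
$s = 67133142$ ($s = \left(-25031\right) \left(-2682\right) = 67133142$)
$t = - \frac{81}{4}$ ($t = \frac{81}{-4 + 0} = \frac{81}{-4} = 81 \left(- \frac{1}{4}\right) = - \frac{81}{4} \approx -20.25$)
$R{\left(d,T \right)} = \sqrt{- \frac{81}{4} + T + d}$ ($R{\left(d,T \right)} = \sqrt{- \frac{81}{4} + \left(d + T\right)} = \sqrt{- \frac{81}{4} + \left(T + d\right)} = \sqrt{- \frac{81}{4} + T + d}$)
$R{\left(J,147 \right)} + s = \frac{\sqrt{-81 + 4 \cdot 147 + 4 \cdot 187}}{2} + 67133142 = \frac{\sqrt{-81 + 588 + 748}}{2} + 67133142 = \frac{\sqrt{1255}}{2} + 67133142 = 67133142 + \frac{\sqrt{1255}}{2}$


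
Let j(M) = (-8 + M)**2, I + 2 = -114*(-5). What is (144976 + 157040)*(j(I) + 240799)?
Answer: 167437368384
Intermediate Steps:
I = 568 (I = -2 - 114*(-5) = -2 + 570 = 568)
(144976 + 157040)*(j(I) + 240799) = (144976 + 157040)*((-8 + 568)**2 + 240799) = 302016*(560**2 + 240799) = 302016*(313600 + 240799) = 302016*554399 = 167437368384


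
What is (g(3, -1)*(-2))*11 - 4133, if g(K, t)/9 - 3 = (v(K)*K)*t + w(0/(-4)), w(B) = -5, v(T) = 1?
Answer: -3143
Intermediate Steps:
g(K, t) = -18 + 9*K*t (g(K, t) = 27 + 9*((1*K)*t - 5) = 27 + 9*(K*t - 5) = 27 + 9*(-5 + K*t) = 27 + (-45 + 9*K*t) = -18 + 9*K*t)
(g(3, -1)*(-2))*11 - 4133 = ((-18 + 9*3*(-1))*(-2))*11 - 4133 = ((-18 - 27)*(-2))*11 - 4133 = -45*(-2)*11 - 4133 = 90*11 - 4133 = 990 - 4133 = -3143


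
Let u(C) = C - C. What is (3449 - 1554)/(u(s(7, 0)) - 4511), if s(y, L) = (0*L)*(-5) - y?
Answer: -1895/4511 ≈ -0.42008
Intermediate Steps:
s(y, L) = -y (s(y, L) = 0*(-5) - y = 0 - y = -y)
u(C) = 0
(3449 - 1554)/(u(s(7, 0)) - 4511) = (3449 - 1554)/(0 - 4511) = 1895/(-4511) = 1895*(-1/4511) = -1895/4511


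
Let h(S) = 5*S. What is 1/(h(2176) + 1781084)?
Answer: 1/1791964 ≈ 5.5805e-7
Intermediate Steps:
1/(h(2176) + 1781084) = 1/(5*2176 + 1781084) = 1/(10880 + 1781084) = 1/1791964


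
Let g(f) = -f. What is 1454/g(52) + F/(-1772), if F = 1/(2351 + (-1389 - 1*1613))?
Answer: -419323409/14996436 ≈ -27.962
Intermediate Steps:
F = -1/651 (F = 1/(2351 + (-1389 - 1613)) = 1/(2351 - 3002) = 1/(-651) = -1/651 ≈ -0.0015361)
1454/g(52) + F/(-1772) = 1454/((-1*52)) - 1/651/(-1772) = 1454/(-52) - 1/651*(-1/1772) = 1454*(-1/52) + 1/1153572 = -727/26 + 1/1153572 = -419323409/14996436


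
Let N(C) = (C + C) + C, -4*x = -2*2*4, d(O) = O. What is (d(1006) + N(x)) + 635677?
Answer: 636695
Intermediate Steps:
x = 4 (x = -(-2*2)*4/4 = -(-1)*4 = -¼*(-16) = 4)
N(C) = 3*C (N(C) = 2*C + C = 3*C)
(d(1006) + N(x)) + 635677 = (1006 + 3*4) + 635677 = (1006 + 12) + 635677 = 1018 + 635677 = 636695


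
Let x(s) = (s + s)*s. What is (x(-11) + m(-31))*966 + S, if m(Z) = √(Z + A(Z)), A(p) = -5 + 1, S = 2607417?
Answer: 2841189 + 966*I*√35 ≈ 2.8412e+6 + 5714.9*I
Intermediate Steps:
A(p) = -4
x(s) = 2*s² (x(s) = (2*s)*s = 2*s²)
m(Z) = √(-4 + Z) (m(Z) = √(Z - 4) = √(-4 + Z))
(x(-11) + m(-31))*966 + S = (2*(-11)² + √(-4 - 31))*966 + 2607417 = (2*121 + √(-35))*966 + 2607417 = (242 + I*√35)*966 + 2607417 = (233772 + 966*I*√35) + 2607417 = 2841189 + 966*I*√35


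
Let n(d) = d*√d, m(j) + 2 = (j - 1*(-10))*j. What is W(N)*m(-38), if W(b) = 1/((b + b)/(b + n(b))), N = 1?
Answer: 1062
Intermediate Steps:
m(j) = -2 + j*(10 + j) (m(j) = -2 + (j - 1*(-10))*j = -2 + (j + 10)*j = -2 + (10 + j)*j = -2 + j*(10 + j))
n(d) = d^(3/2)
W(b) = (b + b^(3/2))/(2*b) (W(b) = 1/((b + b)/(b + b^(3/2))) = 1/((2*b)/(b + b^(3/2))) = 1/(2*b/(b + b^(3/2))) = (b + b^(3/2))/(2*b))
W(N)*m(-38) = ((½)*(1 + 1^(3/2))/1)*(-2 + (-38)² + 10*(-38)) = ((½)*1*(1 + 1))*(-2 + 1444 - 380) = ((½)*1*2)*1062 = 1*1062 = 1062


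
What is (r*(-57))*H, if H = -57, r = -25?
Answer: -81225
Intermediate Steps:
(r*(-57))*H = -25*(-57)*(-57) = 1425*(-57) = -81225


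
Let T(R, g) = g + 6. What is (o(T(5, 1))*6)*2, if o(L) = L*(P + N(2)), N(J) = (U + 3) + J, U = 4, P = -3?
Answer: 504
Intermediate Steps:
N(J) = 7 + J (N(J) = (4 + 3) + J = 7 + J)
T(R, g) = 6 + g
o(L) = 6*L (o(L) = L*(-3 + (7 + 2)) = L*(-3 + 9) = L*6 = 6*L)
(o(T(5, 1))*6)*2 = ((6*(6 + 1))*6)*2 = ((6*7)*6)*2 = (42*6)*2 = 252*2 = 504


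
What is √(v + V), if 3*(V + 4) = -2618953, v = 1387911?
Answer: 8*√72411/3 ≈ 717.58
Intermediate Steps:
V = -2618965/3 (V = -4 + (⅓)*(-2618953) = -4 - 2618953/3 = -2618965/3 ≈ -8.7299e+5)
√(v + V) = √(1387911 - 2618965/3) = √(1544768/3) = 8*√72411/3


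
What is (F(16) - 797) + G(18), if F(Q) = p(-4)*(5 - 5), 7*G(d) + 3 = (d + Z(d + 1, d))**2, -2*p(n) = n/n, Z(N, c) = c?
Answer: -4286/7 ≈ -612.29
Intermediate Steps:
p(n) = -1/2 (p(n) = -n/(2*n) = -1/2*1 = -1/2)
G(d) = -3/7 + 4*d**2/7 (G(d) = -3/7 + (d + d)**2/7 = -3/7 + (2*d)**2/7 = -3/7 + (4*d**2)/7 = -3/7 + 4*d**2/7)
F(Q) = 0 (F(Q) = -(5 - 5)/2 = -1/2*0 = 0)
(F(16) - 797) + G(18) = (0 - 797) + (-3/7 + (4/7)*18**2) = -797 + (-3/7 + (4/7)*324) = -797 + (-3/7 + 1296/7) = -797 + 1293/7 = -4286/7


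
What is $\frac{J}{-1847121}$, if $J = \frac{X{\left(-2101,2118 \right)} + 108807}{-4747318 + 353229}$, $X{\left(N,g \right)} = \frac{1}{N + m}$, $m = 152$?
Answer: $\frac{212064842}{15818891018081781} \approx 1.3406 \cdot 10^{-8}$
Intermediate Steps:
$X{\left(N,g \right)} = \frac{1}{152 + N}$ ($X{\left(N,g \right)} = \frac{1}{N + 152} = \frac{1}{152 + N}$)
$J = - \frac{212064842}{8564079461}$ ($J = \frac{\frac{1}{152 - 2101} + 108807}{-4747318 + 353229} = \frac{\frac{1}{-1949} + 108807}{-4394089} = \left(- \frac{1}{1949} + 108807\right) \left(- \frac{1}{4394089}\right) = \frac{212064842}{1949} \left(- \frac{1}{4394089}\right) = - \frac{212064842}{8564079461} \approx -0.024762$)
$\frac{J}{-1847121} = - \frac{212064842}{8564079461 \left(-1847121\right)} = \left(- \frac{212064842}{8564079461}\right) \left(- \frac{1}{1847121}\right) = \frac{212064842}{15818891018081781}$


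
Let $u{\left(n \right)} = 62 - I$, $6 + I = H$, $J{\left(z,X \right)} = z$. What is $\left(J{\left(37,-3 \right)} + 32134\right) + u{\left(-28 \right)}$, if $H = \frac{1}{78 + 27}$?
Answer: $\frac{3385094}{105} \approx 32239.0$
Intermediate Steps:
$H = \frac{1}{105} \approx 0.0095238$
$I = - \frac{629}{105}$ ($I = -6 + \frac{1}{105} = - \frac{629}{105} \approx -5.9905$)
$u{\left(n \right)} = \frac{7139}{105}$ ($u{\left(n \right)} = 62 - - \frac{629}{105} = 62 + \frac{629}{105} = \frac{7139}{105}$)
$\left(J{\left(37,-3 \right)} + 32134\right) + u{\left(-28 \right)} = \left(37 + 32134\right) + \frac{7139}{105} = 32171 + \frac{7139}{105} = \frac{3385094}{105}$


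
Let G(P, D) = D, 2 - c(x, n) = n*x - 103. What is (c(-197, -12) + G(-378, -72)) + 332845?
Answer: 330514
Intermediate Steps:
c(x, n) = 105 - n*x (c(x, n) = 2 - (n*x - 103) = 2 - (-103 + n*x) = 2 + (103 - n*x) = 105 - n*x)
(c(-197, -12) + G(-378, -72)) + 332845 = ((105 - 1*(-12)*(-197)) - 72) + 332845 = ((105 - 2364) - 72) + 332845 = (-2259 - 72) + 332845 = -2331 + 332845 = 330514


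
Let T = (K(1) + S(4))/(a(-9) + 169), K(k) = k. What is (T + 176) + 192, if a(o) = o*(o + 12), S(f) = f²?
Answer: 52273/142 ≈ 368.12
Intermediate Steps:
a(o) = o*(12 + o)
T = 17/142 (T = (1 + 4²)/(-9*(12 - 9) + 169) = (1 + 16)/(-9*3 + 169) = 17/(-27 + 169) = 17/142 ≈ 0.11972)
(T + 176) + 192 = (17/142 + 176) + 192 = 25009/142 + 192 = 52273/142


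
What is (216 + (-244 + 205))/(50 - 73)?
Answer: -177/23 ≈ -7.6956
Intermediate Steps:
(216 + (-244 + 205))/(50 - 73) = (216 - 39)/(-23) = 177*(-1/23) = -177/23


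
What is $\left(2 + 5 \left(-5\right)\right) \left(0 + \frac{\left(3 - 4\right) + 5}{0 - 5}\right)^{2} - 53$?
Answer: $- \frac{1693}{25} \approx -67.72$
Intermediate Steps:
$\left(2 + 5 \left(-5\right)\right) \left(0 + \frac{\left(3 - 4\right) + 5}{0 - 5}\right)^{2} - 53 = \left(2 - 25\right) \left(0 + \frac{\left(3 - 4\right) + 5}{-5}\right)^{2} - 53 = - 23 \left(0 + \left(-1 + 5\right) \left(- \frac{1}{5}\right)\right)^{2} - 53 = - 23 \left(0 + 4 \left(- \frac{1}{5}\right)\right)^{2} - 53 = - 23 \left(0 - \frac{4}{5}\right)^{2} - 53 = - 23 \left(- \frac{4}{5}\right)^{2} - 53 = \left(-23\right) \frac{16}{25} - 53 = - \frac{368}{25} - 53 = - \frac{1693}{25}$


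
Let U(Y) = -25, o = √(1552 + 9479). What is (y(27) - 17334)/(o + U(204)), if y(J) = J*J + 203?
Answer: -205025/5203 - 8201*√11031/5203 ≈ -204.95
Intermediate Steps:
o = √11031 ≈ 105.03
y(J) = 203 + J² (y(J) = J² + 203 = 203 + J²)
(y(27) - 17334)/(o + U(204)) = ((203 + 27²) - 17334)/(√11031 - 25) = ((203 + 729) - 17334)/(-25 + √11031) = (932 - 17334)/(-25 + √11031) = -16402/(-25 + √11031)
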